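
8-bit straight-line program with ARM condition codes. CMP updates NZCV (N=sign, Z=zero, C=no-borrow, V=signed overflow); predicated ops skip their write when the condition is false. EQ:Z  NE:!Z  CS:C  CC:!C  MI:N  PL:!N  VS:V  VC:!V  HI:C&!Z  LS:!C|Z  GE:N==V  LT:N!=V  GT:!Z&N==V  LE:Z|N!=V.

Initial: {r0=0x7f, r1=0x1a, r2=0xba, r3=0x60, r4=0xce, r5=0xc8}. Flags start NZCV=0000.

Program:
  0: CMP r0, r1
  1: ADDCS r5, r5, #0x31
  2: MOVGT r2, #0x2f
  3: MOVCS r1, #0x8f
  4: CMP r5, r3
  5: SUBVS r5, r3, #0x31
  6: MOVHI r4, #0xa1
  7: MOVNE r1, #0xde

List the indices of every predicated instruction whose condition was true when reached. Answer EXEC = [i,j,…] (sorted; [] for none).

EXEC = [1,2,3,6,7]

0: ✓ CMP  NZCV=0010
1: ✓ ADDCS  r5←0xf9
2: ✓ MOVGT  r2←0x2f
3: ✓ MOVCS  r1←0x8f
4: ✓ CMP  NZCV=1010
5: · SUBVS
6: ✓ MOVHI  r4←0xa1
7: ✓ MOVNE  r1←0xde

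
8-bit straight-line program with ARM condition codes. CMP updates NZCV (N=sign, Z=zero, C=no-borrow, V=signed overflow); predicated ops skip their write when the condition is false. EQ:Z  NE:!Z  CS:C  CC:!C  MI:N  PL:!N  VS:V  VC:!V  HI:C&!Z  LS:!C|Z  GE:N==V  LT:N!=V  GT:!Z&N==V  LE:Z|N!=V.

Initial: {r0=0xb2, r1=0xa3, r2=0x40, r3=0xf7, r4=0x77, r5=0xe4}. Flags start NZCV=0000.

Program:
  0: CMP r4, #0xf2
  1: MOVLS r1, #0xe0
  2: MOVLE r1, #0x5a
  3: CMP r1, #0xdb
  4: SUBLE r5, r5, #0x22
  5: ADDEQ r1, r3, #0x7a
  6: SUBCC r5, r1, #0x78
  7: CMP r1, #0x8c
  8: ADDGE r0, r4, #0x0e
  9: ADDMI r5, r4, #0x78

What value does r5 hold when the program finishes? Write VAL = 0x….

VAL = 0xe4

[0] flags=1001 → (cmp)
[1] flags=1001 LS?T → r1=0xe0
[2] flags=1001 LE?F → skip
[3] flags=0010 → (cmp)
[4] flags=0010 LE?F → skip
[5] flags=0010 EQ?F → skip
[6] flags=0010 CC?F → skip
[7] flags=0010 → (cmp)
[8] flags=0010 GE?T → r0=0x85
[9] flags=0010 MI?F → skip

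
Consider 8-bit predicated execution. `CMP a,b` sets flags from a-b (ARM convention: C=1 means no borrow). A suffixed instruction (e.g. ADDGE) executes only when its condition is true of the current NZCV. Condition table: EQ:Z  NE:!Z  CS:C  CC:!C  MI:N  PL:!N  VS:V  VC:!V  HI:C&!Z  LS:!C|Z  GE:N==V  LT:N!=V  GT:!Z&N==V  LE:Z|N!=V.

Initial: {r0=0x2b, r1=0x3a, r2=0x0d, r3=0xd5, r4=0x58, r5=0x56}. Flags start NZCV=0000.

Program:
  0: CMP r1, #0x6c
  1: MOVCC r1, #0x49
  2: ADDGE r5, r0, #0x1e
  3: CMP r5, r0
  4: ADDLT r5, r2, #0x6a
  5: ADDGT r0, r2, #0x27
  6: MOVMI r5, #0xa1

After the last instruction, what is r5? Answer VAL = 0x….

[0] flags=1000 → (cmp)
[1] flags=1000 CC?T → r1=0x49
[2] flags=1000 GE?F → skip
[3] flags=0010 → (cmp)
[4] flags=0010 LT?F → skip
[5] flags=0010 GT?T → r0=0x34
[6] flags=0010 MI?F → skip

VAL = 0x56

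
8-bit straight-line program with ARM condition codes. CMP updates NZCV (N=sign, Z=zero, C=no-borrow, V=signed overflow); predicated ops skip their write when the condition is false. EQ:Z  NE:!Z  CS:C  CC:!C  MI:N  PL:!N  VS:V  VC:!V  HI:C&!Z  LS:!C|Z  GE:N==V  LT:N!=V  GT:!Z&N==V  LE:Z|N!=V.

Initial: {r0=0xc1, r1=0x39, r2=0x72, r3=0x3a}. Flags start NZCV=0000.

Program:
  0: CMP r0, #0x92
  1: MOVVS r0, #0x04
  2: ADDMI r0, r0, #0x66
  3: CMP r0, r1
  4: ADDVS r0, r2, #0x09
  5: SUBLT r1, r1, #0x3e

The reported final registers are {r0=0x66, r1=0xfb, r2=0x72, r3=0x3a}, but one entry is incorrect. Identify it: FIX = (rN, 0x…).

[0] flags=0010 → (cmp)
[1] flags=0010 VS?F → skip
[2] flags=0010 MI?F → skip
[3] flags=1010 → (cmp)
[4] flags=1010 VS?F → skip
[5] flags=1010 LT?T → r1=0xfb

FIX = (r0, 0xc1)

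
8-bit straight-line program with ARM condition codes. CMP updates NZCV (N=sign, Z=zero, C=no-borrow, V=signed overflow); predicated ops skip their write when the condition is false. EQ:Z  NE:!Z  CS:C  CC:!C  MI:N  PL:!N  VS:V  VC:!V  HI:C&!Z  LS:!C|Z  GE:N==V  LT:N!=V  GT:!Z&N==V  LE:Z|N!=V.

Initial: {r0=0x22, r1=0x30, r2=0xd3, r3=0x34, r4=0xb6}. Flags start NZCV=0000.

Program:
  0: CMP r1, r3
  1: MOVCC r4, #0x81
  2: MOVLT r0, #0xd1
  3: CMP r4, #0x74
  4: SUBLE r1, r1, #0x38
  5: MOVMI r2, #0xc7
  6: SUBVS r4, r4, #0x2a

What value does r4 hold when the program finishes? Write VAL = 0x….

VAL = 0x57

0: ✓ CMP  NZCV=1000
1: ✓ MOVCC  r4←0x81
2: ✓ MOVLT  r0←0xd1
3: ✓ CMP  NZCV=0011
4: ✓ SUBLE  r1←0xf8
5: · MOVMI
6: ✓ SUBVS  r4←0x57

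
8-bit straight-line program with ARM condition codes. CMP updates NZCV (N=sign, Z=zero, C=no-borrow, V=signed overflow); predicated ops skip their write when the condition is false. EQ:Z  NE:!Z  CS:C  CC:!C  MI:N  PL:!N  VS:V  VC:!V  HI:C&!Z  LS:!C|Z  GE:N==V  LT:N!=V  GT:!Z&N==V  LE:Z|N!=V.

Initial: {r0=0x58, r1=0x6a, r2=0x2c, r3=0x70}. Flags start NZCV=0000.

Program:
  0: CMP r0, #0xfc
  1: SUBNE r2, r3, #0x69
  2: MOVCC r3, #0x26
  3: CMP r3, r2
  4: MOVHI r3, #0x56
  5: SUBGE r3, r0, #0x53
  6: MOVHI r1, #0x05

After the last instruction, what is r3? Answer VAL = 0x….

0: ✓ CMP  NZCV=0000
1: ✓ SUBNE  r2←0x07
2: ✓ MOVCC  r3←0x26
3: ✓ CMP  NZCV=0010
4: ✓ MOVHI  r3←0x56
5: ✓ SUBGE  r3←0x05
6: ✓ MOVHI  r1←0x05

VAL = 0x05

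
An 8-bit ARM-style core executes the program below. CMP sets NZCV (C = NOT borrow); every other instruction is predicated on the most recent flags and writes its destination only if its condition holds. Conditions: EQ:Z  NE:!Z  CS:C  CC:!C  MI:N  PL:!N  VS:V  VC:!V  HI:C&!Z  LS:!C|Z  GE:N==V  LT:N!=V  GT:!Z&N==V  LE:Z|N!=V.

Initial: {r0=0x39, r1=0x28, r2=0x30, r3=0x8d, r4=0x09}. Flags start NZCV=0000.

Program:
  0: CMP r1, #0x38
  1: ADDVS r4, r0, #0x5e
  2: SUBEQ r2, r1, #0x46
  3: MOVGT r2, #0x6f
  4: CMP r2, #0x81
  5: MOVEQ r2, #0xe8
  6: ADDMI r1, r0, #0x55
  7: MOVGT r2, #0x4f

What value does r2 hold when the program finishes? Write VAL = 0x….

VAL = 0x4f

[0] flags=1000 → (cmp)
[1] flags=1000 VS?F → skip
[2] flags=1000 EQ?F → skip
[3] flags=1000 GT?F → skip
[4] flags=1001 → (cmp)
[5] flags=1001 EQ?F → skip
[6] flags=1001 MI?T → r1=0x8e
[7] flags=1001 GT?T → r2=0x4f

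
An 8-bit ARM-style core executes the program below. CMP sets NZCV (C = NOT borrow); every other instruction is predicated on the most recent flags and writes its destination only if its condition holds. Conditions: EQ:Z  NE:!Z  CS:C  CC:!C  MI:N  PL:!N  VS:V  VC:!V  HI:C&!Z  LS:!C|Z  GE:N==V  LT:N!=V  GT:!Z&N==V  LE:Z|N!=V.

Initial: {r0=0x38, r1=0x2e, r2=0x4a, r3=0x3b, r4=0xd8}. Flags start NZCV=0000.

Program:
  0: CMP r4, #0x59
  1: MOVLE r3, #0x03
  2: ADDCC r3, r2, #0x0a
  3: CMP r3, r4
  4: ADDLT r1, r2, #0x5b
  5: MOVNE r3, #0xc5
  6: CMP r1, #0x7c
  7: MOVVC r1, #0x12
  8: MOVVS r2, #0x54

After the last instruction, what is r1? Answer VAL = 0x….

VAL = 0x12

[0] flags=0011 → (cmp)
[1] flags=0011 LE?T → r3=0x03
[2] flags=0011 CC?F → skip
[3] flags=0000 → (cmp)
[4] flags=0000 LT?F → skip
[5] flags=0000 NE?T → r3=0xc5
[6] flags=1000 → (cmp)
[7] flags=1000 VC?T → r1=0x12
[8] flags=1000 VS?F → skip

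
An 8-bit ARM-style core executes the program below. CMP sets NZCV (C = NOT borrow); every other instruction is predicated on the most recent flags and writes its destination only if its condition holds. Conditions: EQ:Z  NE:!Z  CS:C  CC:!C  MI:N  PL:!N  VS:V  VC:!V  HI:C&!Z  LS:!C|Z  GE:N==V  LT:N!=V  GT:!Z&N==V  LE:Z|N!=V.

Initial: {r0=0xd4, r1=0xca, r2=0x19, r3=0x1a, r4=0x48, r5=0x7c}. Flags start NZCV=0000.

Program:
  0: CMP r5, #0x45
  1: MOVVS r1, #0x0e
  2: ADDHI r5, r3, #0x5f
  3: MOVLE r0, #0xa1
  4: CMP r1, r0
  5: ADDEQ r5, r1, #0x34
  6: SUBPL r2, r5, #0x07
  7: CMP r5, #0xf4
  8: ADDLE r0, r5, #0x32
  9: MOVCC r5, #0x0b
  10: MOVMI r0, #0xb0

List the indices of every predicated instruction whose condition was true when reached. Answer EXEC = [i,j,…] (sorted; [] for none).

EXEC = [2,9,10]

[0] flags=0010 → (cmp)
[1] flags=0010 VS?F → skip
[2] flags=0010 HI?T → r5=0x79
[3] flags=0010 LE?F → skip
[4] flags=1000 → (cmp)
[5] flags=1000 EQ?F → skip
[6] flags=1000 PL?F → skip
[7] flags=1001 → (cmp)
[8] flags=1001 LE?F → skip
[9] flags=1001 CC?T → r5=0x0b
[10] flags=1001 MI?T → r0=0xb0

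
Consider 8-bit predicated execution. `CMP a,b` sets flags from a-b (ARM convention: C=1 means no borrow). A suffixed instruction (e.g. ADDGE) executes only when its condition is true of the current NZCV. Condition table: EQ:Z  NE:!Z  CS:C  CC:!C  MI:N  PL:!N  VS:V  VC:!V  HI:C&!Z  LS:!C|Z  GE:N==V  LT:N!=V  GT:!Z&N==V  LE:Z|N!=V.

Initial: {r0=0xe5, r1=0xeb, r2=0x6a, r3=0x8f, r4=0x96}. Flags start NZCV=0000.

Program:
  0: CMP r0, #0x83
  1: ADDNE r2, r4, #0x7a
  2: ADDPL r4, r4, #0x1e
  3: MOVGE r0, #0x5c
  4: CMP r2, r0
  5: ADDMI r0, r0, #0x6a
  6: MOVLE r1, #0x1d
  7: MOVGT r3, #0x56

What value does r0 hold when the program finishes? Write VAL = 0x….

VAL = 0xc6

0: ✓ CMP  NZCV=0010
1: ✓ ADDNE  r2←0x10
2: ✓ ADDPL  r4←0xb4
3: ✓ MOVGE  r0←0x5c
4: ✓ CMP  NZCV=1000
5: ✓ ADDMI  r0←0xc6
6: ✓ MOVLE  r1←0x1d
7: · MOVGT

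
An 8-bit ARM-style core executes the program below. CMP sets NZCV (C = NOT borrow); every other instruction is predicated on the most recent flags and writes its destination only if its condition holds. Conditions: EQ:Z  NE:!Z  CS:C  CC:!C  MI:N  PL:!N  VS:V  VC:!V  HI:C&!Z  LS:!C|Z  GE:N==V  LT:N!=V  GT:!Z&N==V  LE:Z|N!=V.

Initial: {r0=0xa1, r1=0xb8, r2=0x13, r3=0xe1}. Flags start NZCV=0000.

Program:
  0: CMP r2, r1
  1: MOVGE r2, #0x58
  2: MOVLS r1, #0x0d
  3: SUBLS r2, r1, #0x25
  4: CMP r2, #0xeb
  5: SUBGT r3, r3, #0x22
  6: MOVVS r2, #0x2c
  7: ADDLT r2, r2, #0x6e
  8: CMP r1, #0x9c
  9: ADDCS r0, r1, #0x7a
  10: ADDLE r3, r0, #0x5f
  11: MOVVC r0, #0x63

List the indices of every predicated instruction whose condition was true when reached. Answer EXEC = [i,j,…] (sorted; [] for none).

0: ✓ CMP  NZCV=0000
1: ✓ MOVGE  r2←0x58
2: ✓ MOVLS  r1←0x0d
3: ✓ SUBLS  r2←0xe8
4: ✓ CMP  NZCV=1000
5: · SUBGT
6: · MOVVS
7: ✓ ADDLT  r2←0x56
8: ✓ CMP  NZCV=0000
9: · ADDCS
10: · ADDLE
11: ✓ MOVVC  r0←0x63

EXEC = [1,2,3,7,11]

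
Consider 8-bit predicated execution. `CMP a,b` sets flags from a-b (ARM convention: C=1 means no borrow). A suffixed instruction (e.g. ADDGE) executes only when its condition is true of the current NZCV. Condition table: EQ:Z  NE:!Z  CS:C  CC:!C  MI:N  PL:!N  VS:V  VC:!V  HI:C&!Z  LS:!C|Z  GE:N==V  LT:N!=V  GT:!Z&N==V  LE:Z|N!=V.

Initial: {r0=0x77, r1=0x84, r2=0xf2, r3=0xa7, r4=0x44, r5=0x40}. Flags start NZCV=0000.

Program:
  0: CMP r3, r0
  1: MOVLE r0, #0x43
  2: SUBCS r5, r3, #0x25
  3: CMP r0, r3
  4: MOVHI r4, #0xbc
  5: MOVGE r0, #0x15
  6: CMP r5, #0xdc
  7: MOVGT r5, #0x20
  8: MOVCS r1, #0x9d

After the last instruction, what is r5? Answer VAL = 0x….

[0] flags=0011 → (cmp)
[1] flags=0011 LE?T → r0=0x43
[2] flags=0011 CS?T → r5=0x82
[3] flags=1001 → (cmp)
[4] flags=1001 HI?F → skip
[5] flags=1001 GE?T → r0=0x15
[6] flags=1000 → (cmp)
[7] flags=1000 GT?F → skip
[8] flags=1000 CS?F → skip

VAL = 0x82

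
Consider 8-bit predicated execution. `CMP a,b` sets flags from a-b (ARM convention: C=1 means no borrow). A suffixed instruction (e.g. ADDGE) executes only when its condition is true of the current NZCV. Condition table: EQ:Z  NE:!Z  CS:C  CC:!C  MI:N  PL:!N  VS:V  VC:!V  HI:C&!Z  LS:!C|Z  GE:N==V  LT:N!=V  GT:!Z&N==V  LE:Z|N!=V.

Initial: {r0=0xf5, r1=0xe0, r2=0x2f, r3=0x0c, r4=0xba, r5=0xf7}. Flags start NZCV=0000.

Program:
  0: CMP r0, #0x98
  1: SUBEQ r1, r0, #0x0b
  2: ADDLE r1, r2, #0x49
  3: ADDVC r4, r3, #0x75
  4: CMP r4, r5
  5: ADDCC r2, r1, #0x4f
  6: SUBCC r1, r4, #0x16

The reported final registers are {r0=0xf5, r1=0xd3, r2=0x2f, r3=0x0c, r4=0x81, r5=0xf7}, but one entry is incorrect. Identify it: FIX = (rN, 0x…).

FIX = (r1, 0x6b)

0: ✓ CMP  NZCV=0010
1: · SUBEQ
2: · ADDLE
3: ✓ ADDVC  r4←0x81
4: ✓ CMP  NZCV=1000
5: ✓ ADDCC  r2←0x2f
6: ✓ SUBCC  r1←0x6b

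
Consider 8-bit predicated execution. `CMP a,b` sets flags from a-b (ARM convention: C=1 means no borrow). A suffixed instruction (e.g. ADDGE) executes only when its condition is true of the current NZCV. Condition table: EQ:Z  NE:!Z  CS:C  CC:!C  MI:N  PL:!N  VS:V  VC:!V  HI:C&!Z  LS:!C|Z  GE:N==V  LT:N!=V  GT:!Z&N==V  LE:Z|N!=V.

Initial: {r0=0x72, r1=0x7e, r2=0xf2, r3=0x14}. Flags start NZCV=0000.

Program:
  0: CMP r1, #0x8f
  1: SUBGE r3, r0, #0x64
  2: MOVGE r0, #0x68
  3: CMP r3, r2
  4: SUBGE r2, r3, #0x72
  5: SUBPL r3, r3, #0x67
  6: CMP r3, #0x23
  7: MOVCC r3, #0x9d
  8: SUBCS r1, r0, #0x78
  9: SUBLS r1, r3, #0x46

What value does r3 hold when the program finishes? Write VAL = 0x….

[0] flags=1001 → (cmp)
[1] flags=1001 GE?T → r3=0x0e
[2] flags=1001 GE?T → r0=0x68
[3] flags=0000 → (cmp)
[4] flags=0000 GE?T → r2=0x9c
[5] flags=0000 PL?T → r3=0xa7
[6] flags=1010 → (cmp)
[7] flags=1010 CC?F → skip
[8] flags=1010 CS?T → r1=0xf0
[9] flags=1010 LS?F → skip

VAL = 0xa7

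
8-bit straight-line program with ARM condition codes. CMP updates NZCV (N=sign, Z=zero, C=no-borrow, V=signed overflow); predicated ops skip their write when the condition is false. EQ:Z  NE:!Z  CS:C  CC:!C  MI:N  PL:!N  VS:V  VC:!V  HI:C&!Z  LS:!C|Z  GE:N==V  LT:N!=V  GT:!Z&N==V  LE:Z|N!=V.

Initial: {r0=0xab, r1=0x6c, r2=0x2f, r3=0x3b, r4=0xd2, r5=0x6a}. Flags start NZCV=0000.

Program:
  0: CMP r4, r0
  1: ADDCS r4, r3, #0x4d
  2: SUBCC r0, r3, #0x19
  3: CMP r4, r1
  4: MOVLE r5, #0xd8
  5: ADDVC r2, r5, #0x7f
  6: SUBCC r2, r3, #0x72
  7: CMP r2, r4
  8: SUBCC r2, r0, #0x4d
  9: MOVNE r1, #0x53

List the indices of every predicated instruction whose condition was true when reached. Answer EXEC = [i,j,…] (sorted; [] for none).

EXEC = [1,4,8,9]

[0] flags=0010 → (cmp)
[1] flags=0010 CS?T → r4=0x88
[2] flags=0010 CC?F → skip
[3] flags=0011 → (cmp)
[4] flags=0011 LE?T → r5=0xd8
[5] flags=0011 VC?F → skip
[6] flags=0011 CC?F → skip
[7] flags=1001 → (cmp)
[8] flags=1001 CC?T → r2=0x5e
[9] flags=1001 NE?T → r1=0x53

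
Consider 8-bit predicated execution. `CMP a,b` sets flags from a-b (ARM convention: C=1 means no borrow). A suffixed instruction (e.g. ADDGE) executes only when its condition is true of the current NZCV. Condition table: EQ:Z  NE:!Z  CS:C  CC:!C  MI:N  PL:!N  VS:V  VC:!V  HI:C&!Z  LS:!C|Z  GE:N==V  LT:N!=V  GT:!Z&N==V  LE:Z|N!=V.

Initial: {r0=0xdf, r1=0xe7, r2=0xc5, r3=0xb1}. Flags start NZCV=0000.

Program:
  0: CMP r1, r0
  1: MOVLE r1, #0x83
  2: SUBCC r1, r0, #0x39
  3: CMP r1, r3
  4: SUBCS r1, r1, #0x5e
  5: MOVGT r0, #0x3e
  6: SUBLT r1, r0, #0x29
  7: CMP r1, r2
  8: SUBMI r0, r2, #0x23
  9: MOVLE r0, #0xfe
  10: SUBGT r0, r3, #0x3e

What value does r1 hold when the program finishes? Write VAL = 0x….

[0] flags=0010 → (cmp)
[1] flags=0010 LE?F → skip
[2] flags=0010 CC?F → skip
[3] flags=0010 → (cmp)
[4] flags=0010 CS?T → r1=0x89
[5] flags=0010 GT?T → r0=0x3e
[6] flags=0010 LT?F → skip
[7] flags=1000 → (cmp)
[8] flags=1000 MI?T → r0=0xa2
[9] flags=1000 LE?T → r0=0xfe
[10] flags=1000 GT?F → skip

VAL = 0x89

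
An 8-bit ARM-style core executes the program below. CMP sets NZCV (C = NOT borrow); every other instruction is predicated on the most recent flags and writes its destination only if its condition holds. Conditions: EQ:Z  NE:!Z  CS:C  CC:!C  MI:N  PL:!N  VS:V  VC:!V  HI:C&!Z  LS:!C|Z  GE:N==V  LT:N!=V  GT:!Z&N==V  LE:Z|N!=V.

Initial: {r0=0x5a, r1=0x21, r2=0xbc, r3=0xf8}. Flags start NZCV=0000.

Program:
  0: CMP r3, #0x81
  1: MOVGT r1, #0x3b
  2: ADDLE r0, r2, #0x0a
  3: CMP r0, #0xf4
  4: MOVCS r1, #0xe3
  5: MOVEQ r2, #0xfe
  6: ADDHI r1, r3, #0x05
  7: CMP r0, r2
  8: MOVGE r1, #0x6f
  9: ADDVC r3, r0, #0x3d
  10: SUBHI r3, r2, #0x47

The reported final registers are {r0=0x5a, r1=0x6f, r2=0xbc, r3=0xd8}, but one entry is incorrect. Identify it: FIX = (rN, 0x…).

0: ✓ CMP  NZCV=0010
1: ✓ MOVGT  r1←0x3b
2: · ADDLE
3: ✓ CMP  NZCV=0000
4: · MOVCS
5: · MOVEQ
6: · ADDHI
7: ✓ CMP  NZCV=1001
8: ✓ MOVGE  r1←0x6f
9: · ADDVC
10: · SUBHI

FIX = (r3, 0xf8)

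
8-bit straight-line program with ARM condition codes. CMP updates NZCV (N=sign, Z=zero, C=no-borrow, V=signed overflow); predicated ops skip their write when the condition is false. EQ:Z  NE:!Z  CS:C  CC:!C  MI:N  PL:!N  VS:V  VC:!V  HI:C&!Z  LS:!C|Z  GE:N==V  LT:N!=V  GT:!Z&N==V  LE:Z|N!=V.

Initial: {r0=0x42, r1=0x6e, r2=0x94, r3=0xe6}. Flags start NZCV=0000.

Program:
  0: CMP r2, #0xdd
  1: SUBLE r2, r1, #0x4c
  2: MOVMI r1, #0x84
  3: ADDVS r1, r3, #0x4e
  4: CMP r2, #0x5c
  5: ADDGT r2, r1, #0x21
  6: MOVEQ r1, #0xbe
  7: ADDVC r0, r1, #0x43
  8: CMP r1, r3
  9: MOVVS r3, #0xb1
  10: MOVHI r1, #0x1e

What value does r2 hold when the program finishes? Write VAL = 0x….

VAL = 0x22

0: ✓ CMP  NZCV=1000
1: ✓ SUBLE  r2←0x22
2: ✓ MOVMI  r1←0x84
3: · ADDVS
4: ✓ CMP  NZCV=1000
5: · ADDGT
6: · MOVEQ
7: ✓ ADDVC  r0←0xc7
8: ✓ CMP  NZCV=1000
9: · MOVVS
10: · MOVHI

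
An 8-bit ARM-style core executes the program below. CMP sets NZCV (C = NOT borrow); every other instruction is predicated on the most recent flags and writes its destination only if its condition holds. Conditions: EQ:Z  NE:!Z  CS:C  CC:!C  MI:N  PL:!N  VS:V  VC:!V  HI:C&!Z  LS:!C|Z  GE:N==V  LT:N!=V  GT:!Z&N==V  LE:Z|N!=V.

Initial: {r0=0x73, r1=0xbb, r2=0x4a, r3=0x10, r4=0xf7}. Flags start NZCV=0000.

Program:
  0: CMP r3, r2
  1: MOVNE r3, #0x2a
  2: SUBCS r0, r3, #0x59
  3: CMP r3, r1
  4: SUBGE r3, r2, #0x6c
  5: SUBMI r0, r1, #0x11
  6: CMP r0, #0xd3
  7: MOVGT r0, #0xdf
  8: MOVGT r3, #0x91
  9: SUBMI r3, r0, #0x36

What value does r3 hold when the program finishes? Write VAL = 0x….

VAL = 0xa9

0: ✓ CMP  NZCV=1000
1: ✓ MOVNE  r3←0x2a
2: · SUBCS
3: ✓ CMP  NZCV=0000
4: ✓ SUBGE  r3←0xde
5: · SUBMI
6: ✓ CMP  NZCV=1001
7: ✓ MOVGT  r0←0xdf
8: ✓ MOVGT  r3←0x91
9: ✓ SUBMI  r3←0xa9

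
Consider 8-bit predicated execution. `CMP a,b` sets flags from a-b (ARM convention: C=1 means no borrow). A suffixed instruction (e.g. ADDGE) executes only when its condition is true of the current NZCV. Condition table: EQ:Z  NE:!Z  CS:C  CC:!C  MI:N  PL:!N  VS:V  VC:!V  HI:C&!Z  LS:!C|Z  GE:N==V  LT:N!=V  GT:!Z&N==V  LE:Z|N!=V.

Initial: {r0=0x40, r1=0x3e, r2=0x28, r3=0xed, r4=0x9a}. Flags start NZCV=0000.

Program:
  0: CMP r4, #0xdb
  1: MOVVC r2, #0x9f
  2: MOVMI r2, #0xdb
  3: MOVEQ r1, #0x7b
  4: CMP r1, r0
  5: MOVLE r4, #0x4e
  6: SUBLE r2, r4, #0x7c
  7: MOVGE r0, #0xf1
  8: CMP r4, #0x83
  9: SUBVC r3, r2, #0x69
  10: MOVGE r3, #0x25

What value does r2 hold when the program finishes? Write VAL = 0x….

0: ✓ CMP  NZCV=1000
1: ✓ MOVVC  r2←0x9f
2: ✓ MOVMI  r2←0xdb
3: · MOVEQ
4: ✓ CMP  NZCV=1000
5: ✓ MOVLE  r4←0x4e
6: ✓ SUBLE  r2←0xd2
7: · MOVGE
8: ✓ CMP  NZCV=1001
9: · SUBVC
10: ✓ MOVGE  r3←0x25

VAL = 0xd2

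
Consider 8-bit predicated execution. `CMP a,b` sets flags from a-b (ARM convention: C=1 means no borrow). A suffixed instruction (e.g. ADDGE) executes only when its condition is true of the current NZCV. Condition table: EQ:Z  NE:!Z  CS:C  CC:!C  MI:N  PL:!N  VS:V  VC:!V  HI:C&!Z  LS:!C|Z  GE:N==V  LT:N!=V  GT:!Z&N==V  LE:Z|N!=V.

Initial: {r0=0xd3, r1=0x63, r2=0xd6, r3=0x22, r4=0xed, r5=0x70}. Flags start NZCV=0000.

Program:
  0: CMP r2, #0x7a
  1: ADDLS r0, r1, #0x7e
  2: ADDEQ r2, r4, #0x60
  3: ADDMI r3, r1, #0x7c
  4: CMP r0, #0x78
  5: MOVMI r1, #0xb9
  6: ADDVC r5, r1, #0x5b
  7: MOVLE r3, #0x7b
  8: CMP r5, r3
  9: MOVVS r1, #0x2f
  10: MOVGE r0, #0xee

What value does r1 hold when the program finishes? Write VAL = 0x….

[0] flags=0011 → (cmp)
[1] flags=0011 LS?F → skip
[2] flags=0011 EQ?F → skip
[3] flags=0011 MI?F → skip
[4] flags=0011 → (cmp)
[5] flags=0011 MI?F → skip
[6] flags=0011 VC?F → skip
[7] flags=0011 LE?T → r3=0x7b
[8] flags=1000 → (cmp)
[9] flags=1000 VS?F → skip
[10] flags=1000 GE?F → skip

VAL = 0x63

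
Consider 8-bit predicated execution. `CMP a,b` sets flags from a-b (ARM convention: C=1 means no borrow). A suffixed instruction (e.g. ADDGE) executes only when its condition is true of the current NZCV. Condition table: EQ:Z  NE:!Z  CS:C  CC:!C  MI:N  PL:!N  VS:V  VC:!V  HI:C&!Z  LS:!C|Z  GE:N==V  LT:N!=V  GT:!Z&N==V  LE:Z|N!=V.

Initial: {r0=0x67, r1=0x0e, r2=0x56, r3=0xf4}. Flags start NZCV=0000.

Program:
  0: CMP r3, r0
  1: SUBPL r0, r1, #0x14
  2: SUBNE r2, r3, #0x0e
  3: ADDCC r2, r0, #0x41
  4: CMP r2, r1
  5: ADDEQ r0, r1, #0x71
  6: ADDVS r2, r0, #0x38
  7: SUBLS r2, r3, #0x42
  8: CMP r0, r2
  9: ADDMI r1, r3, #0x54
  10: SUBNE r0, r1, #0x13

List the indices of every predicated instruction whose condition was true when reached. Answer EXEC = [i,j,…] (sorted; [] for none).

EXEC = [2,9,10]

[0] flags=1010 → (cmp)
[1] flags=1010 PL?F → skip
[2] flags=1010 NE?T → r2=0xe6
[3] flags=1010 CC?F → skip
[4] flags=1010 → (cmp)
[5] flags=1010 EQ?F → skip
[6] flags=1010 VS?F → skip
[7] flags=1010 LS?F → skip
[8] flags=1001 → (cmp)
[9] flags=1001 MI?T → r1=0x48
[10] flags=1001 NE?T → r0=0x35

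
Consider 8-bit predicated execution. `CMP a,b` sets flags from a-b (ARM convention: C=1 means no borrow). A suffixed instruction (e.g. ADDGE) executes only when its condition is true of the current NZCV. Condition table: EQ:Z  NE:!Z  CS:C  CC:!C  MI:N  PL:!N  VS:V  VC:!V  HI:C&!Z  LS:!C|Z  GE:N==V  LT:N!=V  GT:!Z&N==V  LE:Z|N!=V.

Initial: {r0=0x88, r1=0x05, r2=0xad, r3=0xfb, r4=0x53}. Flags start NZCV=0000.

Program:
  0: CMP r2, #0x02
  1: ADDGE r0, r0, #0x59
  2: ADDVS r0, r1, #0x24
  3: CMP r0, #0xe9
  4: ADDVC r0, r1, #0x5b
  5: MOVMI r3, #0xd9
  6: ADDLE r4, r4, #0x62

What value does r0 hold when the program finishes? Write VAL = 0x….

[0] flags=1010 → (cmp)
[1] flags=1010 GE?F → skip
[2] flags=1010 VS?F → skip
[3] flags=1000 → (cmp)
[4] flags=1000 VC?T → r0=0x60
[5] flags=1000 MI?T → r3=0xd9
[6] flags=1000 LE?T → r4=0xb5

VAL = 0x60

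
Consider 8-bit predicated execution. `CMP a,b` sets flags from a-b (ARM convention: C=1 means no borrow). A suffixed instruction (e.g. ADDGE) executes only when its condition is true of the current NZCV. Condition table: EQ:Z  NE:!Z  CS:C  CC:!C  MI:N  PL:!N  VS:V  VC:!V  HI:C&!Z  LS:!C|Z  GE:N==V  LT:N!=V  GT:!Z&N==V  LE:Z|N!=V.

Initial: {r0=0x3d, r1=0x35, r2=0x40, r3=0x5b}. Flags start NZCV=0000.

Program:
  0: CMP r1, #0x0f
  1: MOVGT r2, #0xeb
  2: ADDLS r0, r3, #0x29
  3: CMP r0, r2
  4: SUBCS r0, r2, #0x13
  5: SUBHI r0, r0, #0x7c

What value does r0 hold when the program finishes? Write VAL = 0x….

[0] flags=0010 → (cmp)
[1] flags=0010 GT?T → r2=0xeb
[2] flags=0010 LS?F → skip
[3] flags=0000 → (cmp)
[4] flags=0000 CS?F → skip
[5] flags=0000 HI?F → skip

VAL = 0x3d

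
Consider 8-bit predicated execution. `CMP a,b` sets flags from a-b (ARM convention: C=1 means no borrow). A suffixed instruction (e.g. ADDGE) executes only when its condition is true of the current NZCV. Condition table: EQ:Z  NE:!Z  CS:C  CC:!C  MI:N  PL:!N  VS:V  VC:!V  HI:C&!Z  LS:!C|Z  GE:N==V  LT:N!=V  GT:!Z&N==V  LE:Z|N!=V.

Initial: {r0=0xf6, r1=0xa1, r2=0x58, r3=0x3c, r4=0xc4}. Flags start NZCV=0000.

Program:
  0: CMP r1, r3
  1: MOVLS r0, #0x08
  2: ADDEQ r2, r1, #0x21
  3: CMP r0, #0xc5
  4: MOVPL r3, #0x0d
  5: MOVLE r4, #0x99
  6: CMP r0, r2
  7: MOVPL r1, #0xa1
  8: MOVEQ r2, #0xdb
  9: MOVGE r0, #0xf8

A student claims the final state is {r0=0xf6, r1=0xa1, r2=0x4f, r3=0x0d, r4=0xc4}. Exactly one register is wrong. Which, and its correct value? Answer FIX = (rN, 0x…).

FIX = (r2, 0x58)

0: ✓ CMP  NZCV=0011
1: · MOVLS
2: · ADDEQ
3: ✓ CMP  NZCV=0010
4: ✓ MOVPL  r3←0x0d
5: · MOVLE
6: ✓ CMP  NZCV=1010
7: · MOVPL
8: · MOVEQ
9: · MOVGE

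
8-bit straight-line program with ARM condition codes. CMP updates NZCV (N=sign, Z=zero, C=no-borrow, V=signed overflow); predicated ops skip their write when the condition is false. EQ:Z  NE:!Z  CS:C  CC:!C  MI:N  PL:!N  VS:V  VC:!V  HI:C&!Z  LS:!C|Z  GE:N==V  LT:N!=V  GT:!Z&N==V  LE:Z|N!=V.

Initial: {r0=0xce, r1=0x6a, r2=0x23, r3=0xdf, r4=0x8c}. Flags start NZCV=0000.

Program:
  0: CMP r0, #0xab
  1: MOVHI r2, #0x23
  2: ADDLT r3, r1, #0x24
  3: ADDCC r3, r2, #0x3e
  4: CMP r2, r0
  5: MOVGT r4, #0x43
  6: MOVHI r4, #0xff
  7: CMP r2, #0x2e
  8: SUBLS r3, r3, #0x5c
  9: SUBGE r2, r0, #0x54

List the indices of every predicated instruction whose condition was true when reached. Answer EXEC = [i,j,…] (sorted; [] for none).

[0] flags=0010 → (cmp)
[1] flags=0010 HI?T → r2=0x23
[2] flags=0010 LT?F → skip
[3] flags=0010 CC?F → skip
[4] flags=0000 → (cmp)
[5] flags=0000 GT?T → r4=0x43
[6] flags=0000 HI?F → skip
[7] flags=1000 → (cmp)
[8] flags=1000 LS?T → r3=0x83
[9] flags=1000 GE?F → skip

EXEC = [1,5,8]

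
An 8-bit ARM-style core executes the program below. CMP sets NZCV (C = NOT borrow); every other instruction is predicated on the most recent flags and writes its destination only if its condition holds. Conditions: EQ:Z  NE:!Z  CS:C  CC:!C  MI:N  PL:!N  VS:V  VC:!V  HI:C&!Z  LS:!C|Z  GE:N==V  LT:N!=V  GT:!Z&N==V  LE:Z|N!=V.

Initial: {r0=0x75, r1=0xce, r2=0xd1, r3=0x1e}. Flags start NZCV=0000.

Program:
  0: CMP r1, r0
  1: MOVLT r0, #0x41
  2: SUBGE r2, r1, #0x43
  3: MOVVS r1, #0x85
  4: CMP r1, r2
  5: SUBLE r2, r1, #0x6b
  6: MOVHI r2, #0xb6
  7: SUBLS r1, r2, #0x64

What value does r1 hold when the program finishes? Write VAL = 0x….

0: ✓ CMP  NZCV=0011
1: ✓ MOVLT  r0←0x41
2: · SUBGE
3: ✓ MOVVS  r1←0x85
4: ✓ CMP  NZCV=1000
5: ✓ SUBLE  r2←0x1a
6: · MOVHI
7: ✓ SUBLS  r1←0xb6

VAL = 0xb6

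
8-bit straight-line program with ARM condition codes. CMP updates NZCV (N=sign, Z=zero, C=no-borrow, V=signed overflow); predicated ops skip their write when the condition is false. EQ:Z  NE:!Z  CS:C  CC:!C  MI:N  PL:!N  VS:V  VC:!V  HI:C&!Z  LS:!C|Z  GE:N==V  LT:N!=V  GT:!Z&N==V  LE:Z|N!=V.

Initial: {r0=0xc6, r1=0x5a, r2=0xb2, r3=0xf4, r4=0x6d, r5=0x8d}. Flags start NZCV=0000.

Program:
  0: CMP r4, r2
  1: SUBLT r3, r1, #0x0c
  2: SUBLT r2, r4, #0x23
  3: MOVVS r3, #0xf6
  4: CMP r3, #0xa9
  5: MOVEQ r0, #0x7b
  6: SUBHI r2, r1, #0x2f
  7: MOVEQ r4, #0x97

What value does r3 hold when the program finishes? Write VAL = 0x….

0: ✓ CMP  NZCV=1001
1: · SUBLT
2: · SUBLT
3: ✓ MOVVS  r3←0xf6
4: ✓ CMP  NZCV=0010
5: · MOVEQ
6: ✓ SUBHI  r2←0x2b
7: · MOVEQ

VAL = 0xf6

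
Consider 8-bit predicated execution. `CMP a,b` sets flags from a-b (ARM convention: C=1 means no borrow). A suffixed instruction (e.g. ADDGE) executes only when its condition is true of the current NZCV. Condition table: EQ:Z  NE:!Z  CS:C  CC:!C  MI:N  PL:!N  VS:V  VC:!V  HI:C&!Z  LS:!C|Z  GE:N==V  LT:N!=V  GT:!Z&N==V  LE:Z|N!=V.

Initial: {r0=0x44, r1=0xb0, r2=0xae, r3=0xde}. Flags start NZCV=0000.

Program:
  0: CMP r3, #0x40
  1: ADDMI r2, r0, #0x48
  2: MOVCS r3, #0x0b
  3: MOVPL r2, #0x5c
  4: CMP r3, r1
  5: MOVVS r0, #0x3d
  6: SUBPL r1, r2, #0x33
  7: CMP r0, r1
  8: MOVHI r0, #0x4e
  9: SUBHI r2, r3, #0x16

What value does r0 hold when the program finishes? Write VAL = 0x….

VAL = 0x44

0: ✓ CMP  NZCV=1010
1: ✓ ADDMI  r2←0x8c
2: ✓ MOVCS  r3←0x0b
3: · MOVPL
4: ✓ CMP  NZCV=0000
5: · MOVVS
6: ✓ SUBPL  r1←0x59
7: ✓ CMP  NZCV=1000
8: · MOVHI
9: · SUBHI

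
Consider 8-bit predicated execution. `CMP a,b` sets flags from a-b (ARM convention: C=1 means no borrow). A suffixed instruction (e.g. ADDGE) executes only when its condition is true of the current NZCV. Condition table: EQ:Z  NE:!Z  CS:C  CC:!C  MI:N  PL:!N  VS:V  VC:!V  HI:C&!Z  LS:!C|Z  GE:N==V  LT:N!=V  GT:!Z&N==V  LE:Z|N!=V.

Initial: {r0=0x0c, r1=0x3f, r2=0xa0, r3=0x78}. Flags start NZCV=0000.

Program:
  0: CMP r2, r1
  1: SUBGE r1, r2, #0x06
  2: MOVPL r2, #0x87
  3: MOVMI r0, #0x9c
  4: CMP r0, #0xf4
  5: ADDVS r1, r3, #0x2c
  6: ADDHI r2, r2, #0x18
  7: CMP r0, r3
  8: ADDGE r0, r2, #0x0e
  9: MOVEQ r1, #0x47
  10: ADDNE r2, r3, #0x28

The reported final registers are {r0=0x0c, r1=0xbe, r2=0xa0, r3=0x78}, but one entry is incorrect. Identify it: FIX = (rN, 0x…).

FIX = (r1, 0x3f)

[0] flags=0011 → (cmp)
[1] flags=0011 GE?F → skip
[2] flags=0011 PL?T → r2=0x87
[3] flags=0011 MI?F → skip
[4] flags=0000 → (cmp)
[5] flags=0000 VS?F → skip
[6] flags=0000 HI?F → skip
[7] flags=1000 → (cmp)
[8] flags=1000 GE?F → skip
[9] flags=1000 EQ?F → skip
[10] flags=1000 NE?T → r2=0xa0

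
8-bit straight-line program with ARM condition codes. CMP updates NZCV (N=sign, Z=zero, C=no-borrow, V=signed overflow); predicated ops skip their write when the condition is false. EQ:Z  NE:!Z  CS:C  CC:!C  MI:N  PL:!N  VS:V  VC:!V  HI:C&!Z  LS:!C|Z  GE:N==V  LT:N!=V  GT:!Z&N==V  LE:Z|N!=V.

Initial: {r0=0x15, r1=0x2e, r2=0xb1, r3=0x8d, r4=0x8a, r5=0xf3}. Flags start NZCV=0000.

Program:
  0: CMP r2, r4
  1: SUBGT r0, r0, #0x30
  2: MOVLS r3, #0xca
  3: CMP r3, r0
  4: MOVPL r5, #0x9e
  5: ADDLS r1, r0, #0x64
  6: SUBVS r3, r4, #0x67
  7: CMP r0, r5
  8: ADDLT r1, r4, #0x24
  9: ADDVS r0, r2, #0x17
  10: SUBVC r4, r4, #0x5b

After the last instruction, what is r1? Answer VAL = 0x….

VAL = 0xae

[0] flags=0010 → (cmp)
[1] flags=0010 GT?T → r0=0xe5
[2] flags=0010 LS?F → skip
[3] flags=1000 → (cmp)
[4] flags=1000 PL?F → skip
[5] flags=1000 LS?T → r1=0x49
[6] flags=1000 VS?F → skip
[7] flags=1000 → (cmp)
[8] flags=1000 LT?T → r1=0xae
[9] flags=1000 VS?F → skip
[10] flags=1000 VC?T → r4=0x2f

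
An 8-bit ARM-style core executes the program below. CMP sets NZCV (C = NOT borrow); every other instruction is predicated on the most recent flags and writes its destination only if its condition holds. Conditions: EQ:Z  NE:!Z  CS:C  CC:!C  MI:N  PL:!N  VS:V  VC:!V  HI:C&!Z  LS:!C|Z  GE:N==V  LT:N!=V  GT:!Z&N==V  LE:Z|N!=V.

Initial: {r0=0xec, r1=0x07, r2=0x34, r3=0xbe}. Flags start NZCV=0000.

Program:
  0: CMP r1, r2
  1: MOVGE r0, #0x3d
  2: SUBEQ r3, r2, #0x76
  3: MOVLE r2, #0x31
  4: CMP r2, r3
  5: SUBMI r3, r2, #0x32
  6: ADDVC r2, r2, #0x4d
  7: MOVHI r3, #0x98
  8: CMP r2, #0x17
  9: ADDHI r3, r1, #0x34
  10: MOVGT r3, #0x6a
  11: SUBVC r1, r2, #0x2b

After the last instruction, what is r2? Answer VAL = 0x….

VAL = 0x7e

[0] flags=1000 → (cmp)
[1] flags=1000 GE?F → skip
[2] flags=1000 EQ?F → skip
[3] flags=1000 LE?T → r2=0x31
[4] flags=0000 → (cmp)
[5] flags=0000 MI?F → skip
[6] flags=0000 VC?T → r2=0x7e
[7] flags=0000 HI?F → skip
[8] flags=0010 → (cmp)
[9] flags=0010 HI?T → r3=0x3b
[10] flags=0010 GT?T → r3=0x6a
[11] flags=0010 VC?T → r1=0x53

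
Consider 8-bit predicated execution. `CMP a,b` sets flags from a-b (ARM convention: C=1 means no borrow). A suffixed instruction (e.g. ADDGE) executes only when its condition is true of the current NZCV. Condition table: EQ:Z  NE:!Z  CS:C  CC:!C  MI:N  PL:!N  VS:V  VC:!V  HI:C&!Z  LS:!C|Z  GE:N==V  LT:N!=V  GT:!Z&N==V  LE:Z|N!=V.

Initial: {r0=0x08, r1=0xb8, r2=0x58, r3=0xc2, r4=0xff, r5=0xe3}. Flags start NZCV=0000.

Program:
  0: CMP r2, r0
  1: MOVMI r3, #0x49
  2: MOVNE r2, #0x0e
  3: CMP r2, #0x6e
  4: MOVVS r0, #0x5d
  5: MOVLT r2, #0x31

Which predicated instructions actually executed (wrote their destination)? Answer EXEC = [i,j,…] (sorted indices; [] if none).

[0] flags=0010 → (cmp)
[1] flags=0010 MI?F → skip
[2] flags=0010 NE?T → r2=0x0e
[3] flags=1000 → (cmp)
[4] flags=1000 VS?F → skip
[5] flags=1000 LT?T → r2=0x31

EXEC = [2,5]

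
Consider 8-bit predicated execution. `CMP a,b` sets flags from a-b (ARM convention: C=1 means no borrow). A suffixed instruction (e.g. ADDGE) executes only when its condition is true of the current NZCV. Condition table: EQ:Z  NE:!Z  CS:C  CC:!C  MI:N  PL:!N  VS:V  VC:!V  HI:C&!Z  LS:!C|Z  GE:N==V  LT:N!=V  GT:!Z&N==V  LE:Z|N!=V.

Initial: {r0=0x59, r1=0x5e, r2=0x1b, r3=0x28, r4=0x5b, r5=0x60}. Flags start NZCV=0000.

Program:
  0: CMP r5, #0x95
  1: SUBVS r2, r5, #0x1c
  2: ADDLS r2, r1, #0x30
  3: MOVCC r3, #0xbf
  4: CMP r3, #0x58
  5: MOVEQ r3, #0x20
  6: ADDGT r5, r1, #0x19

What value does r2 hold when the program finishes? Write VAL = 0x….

0: ✓ CMP  NZCV=1001
1: ✓ SUBVS  r2←0x44
2: ✓ ADDLS  r2←0x8e
3: ✓ MOVCC  r3←0xbf
4: ✓ CMP  NZCV=0011
5: · MOVEQ
6: · ADDGT

VAL = 0x8e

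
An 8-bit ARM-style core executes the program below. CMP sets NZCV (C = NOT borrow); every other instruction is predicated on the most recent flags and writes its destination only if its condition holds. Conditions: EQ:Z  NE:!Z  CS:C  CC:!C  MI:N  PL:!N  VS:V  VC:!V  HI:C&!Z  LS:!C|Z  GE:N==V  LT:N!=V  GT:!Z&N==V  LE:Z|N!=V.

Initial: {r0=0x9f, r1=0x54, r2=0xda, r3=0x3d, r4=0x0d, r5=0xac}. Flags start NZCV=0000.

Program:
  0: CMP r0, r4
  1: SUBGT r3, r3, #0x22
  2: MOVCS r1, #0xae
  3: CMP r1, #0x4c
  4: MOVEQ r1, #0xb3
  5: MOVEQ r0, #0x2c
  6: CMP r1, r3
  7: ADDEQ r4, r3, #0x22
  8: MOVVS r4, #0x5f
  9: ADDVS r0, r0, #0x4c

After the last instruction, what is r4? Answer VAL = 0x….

VAL = 0x5f

0: ✓ CMP  NZCV=1010
1: · SUBGT
2: ✓ MOVCS  r1←0xae
3: ✓ CMP  NZCV=0011
4: · MOVEQ
5: · MOVEQ
6: ✓ CMP  NZCV=0011
7: · ADDEQ
8: ✓ MOVVS  r4←0x5f
9: ✓ ADDVS  r0←0xeb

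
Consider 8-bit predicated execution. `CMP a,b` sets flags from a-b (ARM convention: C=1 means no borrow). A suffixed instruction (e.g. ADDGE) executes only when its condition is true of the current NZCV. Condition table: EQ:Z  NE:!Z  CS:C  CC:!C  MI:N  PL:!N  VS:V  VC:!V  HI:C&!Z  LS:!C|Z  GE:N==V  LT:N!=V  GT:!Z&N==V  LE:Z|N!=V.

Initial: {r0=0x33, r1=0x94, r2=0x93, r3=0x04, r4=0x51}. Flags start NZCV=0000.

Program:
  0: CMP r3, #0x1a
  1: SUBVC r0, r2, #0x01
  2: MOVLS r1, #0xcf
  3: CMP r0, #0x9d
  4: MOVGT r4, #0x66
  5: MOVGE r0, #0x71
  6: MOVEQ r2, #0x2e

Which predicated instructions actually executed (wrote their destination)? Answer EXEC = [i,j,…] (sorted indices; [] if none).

EXEC = [1,2]

[0] flags=1000 → (cmp)
[1] flags=1000 VC?T → r0=0x92
[2] flags=1000 LS?T → r1=0xcf
[3] flags=1000 → (cmp)
[4] flags=1000 GT?F → skip
[5] flags=1000 GE?F → skip
[6] flags=1000 EQ?F → skip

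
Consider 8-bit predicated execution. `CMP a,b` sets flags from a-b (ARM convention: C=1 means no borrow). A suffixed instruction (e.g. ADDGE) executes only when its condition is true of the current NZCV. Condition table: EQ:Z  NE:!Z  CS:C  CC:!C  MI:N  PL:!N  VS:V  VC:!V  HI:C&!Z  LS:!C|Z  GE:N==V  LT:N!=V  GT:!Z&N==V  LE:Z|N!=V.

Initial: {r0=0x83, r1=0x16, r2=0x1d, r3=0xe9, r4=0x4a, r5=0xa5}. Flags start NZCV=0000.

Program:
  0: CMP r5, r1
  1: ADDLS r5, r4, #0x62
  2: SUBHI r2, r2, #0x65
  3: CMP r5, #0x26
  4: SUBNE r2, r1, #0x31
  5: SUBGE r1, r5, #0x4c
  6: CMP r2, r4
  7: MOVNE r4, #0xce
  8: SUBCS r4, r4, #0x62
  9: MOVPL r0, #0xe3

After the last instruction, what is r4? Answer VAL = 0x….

0: ✓ CMP  NZCV=1010
1: · ADDLS
2: ✓ SUBHI  r2←0xb8
3: ✓ CMP  NZCV=0011
4: ✓ SUBNE  r2←0xe5
5: · SUBGE
6: ✓ CMP  NZCV=1010
7: ✓ MOVNE  r4←0xce
8: ✓ SUBCS  r4←0x6c
9: · MOVPL

VAL = 0x6c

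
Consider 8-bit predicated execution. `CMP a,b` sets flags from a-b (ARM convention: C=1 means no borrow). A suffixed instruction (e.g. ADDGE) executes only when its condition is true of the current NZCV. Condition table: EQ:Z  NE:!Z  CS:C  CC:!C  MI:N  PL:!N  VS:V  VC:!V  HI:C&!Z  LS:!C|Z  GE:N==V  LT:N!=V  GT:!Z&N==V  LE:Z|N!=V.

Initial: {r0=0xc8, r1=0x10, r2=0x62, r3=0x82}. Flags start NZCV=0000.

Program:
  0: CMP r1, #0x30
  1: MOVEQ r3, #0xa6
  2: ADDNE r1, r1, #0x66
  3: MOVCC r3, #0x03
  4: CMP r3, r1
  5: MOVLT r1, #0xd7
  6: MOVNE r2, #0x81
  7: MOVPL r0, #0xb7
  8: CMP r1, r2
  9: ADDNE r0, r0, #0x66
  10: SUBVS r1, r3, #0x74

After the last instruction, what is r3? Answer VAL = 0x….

0: ✓ CMP  NZCV=1000
1: · MOVEQ
2: ✓ ADDNE  r1←0x76
3: ✓ MOVCC  r3←0x03
4: ✓ CMP  NZCV=1000
5: ✓ MOVLT  r1←0xd7
6: ✓ MOVNE  r2←0x81
7: · MOVPL
8: ✓ CMP  NZCV=0010
9: ✓ ADDNE  r0←0x2e
10: · SUBVS

VAL = 0x03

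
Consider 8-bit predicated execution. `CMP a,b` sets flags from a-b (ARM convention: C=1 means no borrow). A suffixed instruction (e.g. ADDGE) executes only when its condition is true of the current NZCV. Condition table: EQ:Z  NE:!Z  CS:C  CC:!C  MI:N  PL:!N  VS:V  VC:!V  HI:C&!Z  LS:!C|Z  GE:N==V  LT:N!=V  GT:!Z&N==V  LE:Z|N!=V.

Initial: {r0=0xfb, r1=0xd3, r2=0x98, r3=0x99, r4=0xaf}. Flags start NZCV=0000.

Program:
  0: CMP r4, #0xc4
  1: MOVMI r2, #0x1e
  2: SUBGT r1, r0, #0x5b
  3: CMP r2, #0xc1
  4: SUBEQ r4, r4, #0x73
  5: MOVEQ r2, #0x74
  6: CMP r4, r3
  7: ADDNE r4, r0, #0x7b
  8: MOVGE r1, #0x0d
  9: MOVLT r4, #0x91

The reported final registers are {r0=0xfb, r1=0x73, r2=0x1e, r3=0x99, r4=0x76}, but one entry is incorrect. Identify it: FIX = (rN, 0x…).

FIX = (r1, 0x0d)

0: ✓ CMP  NZCV=1000
1: ✓ MOVMI  r2←0x1e
2: · SUBGT
3: ✓ CMP  NZCV=0000
4: · SUBEQ
5: · MOVEQ
6: ✓ CMP  NZCV=0010
7: ✓ ADDNE  r4←0x76
8: ✓ MOVGE  r1←0x0d
9: · MOVLT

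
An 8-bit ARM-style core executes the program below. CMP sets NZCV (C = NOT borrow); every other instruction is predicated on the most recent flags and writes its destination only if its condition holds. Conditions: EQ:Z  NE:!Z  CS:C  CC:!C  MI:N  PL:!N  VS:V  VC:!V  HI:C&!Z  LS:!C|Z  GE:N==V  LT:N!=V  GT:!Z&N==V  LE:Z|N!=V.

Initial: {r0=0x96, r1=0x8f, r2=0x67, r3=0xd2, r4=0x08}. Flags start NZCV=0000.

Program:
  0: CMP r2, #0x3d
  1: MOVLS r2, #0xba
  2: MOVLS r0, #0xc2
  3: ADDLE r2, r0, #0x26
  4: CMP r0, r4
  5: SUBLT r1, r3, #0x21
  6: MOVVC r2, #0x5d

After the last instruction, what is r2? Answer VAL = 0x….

0: ✓ CMP  NZCV=0010
1: · MOVLS
2: · MOVLS
3: · ADDLE
4: ✓ CMP  NZCV=1010
5: ✓ SUBLT  r1←0xb1
6: ✓ MOVVC  r2←0x5d

VAL = 0x5d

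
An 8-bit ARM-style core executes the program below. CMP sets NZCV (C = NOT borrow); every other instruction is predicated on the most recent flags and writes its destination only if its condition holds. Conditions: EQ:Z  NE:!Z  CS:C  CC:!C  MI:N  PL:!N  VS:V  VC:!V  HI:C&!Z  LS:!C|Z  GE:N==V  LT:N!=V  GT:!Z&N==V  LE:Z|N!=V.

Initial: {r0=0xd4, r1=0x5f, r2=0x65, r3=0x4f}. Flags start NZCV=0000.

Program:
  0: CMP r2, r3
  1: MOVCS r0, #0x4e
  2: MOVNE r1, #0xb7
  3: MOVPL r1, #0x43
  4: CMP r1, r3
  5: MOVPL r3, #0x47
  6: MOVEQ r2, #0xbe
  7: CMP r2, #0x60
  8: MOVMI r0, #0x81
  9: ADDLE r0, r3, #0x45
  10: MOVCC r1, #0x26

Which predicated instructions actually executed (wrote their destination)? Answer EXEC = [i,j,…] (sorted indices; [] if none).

0: ✓ CMP  NZCV=0010
1: ✓ MOVCS  r0←0x4e
2: ✓ MOVNE  r1←0xb7
3: ✓ MOVPL  r1←0x43
4: ✓ CMP  NZCV=1000
5: · MOVPL
6: · MOVEQ
7: ✓ CMP  NZCV=0010
8: · MOVMI
9: · ADDLE
10: · MOVCC

EXEC = [1,2,3]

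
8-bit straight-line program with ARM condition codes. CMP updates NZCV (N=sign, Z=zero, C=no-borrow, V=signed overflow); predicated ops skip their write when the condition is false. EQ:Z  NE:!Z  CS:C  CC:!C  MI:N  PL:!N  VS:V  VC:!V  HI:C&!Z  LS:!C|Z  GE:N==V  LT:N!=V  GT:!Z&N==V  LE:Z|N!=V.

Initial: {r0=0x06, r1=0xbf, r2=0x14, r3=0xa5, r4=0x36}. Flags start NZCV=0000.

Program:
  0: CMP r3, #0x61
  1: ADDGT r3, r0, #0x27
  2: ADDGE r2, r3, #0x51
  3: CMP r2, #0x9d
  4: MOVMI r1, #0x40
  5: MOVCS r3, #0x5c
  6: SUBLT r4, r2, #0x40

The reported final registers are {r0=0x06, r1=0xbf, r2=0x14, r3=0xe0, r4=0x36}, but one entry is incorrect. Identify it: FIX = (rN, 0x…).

FIX = (r3, 0xa5)

0: ✓ CMP  NZCV=0011
1: · ADDGT
2: · ADDGE
3: ✓ CMP  NZCV=0000
4: · MOVMI
5: · MOVCS
6: · SUBLT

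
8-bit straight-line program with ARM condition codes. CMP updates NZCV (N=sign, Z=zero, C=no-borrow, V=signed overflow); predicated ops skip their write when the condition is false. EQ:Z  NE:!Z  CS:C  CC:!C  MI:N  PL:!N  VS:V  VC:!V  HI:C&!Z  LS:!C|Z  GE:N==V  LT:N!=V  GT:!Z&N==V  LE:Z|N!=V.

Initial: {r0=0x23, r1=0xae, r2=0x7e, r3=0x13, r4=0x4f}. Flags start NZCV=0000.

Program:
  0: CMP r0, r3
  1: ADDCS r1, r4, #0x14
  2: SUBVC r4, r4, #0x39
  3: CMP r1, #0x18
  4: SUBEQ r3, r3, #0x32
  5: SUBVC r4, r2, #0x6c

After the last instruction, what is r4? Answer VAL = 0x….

[0] flags=0010 → (cmp)
[1] flags=0010 CS?T → r1=0x63
[2] flags=0010 VC?T → r4=0x16
[3] flags=0010 → (cmp)
[4] flags=0010 EQ?F → skip
[5] flags=0010 VC?T → r4=0x12

VAL = 0x12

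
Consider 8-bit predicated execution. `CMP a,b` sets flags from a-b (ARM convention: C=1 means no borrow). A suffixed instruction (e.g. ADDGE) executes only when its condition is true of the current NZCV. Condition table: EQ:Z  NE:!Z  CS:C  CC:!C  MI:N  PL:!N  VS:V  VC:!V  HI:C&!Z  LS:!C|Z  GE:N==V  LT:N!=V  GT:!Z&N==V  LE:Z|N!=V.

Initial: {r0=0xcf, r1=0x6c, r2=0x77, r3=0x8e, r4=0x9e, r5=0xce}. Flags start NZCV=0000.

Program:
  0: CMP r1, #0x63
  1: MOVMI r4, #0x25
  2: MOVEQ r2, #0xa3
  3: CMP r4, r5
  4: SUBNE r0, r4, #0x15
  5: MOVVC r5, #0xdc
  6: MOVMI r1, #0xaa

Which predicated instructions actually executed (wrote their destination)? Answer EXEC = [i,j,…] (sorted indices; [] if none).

EXEC = [4,5,6]

[0] flags=0010 → (cmp)
[1] flags=0010 MI?F → skip
[2] flags=0010 EQ?F → skip
[3] flags=1000 → (cmp)
[4] flags=1000 NE?T → r0=0x89
[5] flags=1000 VC?T → r5=0xdc
[6] flags=1000 MI?T → r1=0xaa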